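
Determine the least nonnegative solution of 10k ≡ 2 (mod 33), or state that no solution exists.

20

gcd(33, 10):
  33 = 3*10 + 3
  10 = 3*3 + 1
  3 = 3*1
so gcd(33, 10) = 1.
1 divides 2, so solutions exist.
Back-substitute for Bézout coefficients:
  1 = 10 - 3*3
  ... = 10*(10) + 33*(-3)
So 10*(10) ≡ 1 (mod 33); multiply by 2: k ≡ 20 (mod 33).
Smallest nonnegative: k = 20 mod 33 = 20.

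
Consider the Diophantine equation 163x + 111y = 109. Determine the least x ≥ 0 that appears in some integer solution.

64

gcd(163, 111):
  163 = 1*111 + 52
  111 = 2*52 + 7
  52 = 7*7 + 3
  7 = 2*3 + 1
  3 = 3*1
so gcd(163, 111) = 1.
1 divides 109, so solutions exist.
Back-substitute for Bézout coefficients:
  1 = 7 - 2*3
  ... = 163*(-32) + 111*(47)
Scale by 109/1 = 109: (x₀, y₀) = (-3488, 5123).
General solution: x = -3488 + 111t, y = 5123 - 163t for integer t.
x ≥ 0: smallest is -3488 mod 111 = 64 (at t = 32), with y = -93.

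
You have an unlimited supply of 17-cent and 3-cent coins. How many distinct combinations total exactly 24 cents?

1

Need nonnegative integers with 17j + 3k = 24.
gcd(17, 3) = 1, and 17·(-1) + 3·(6) = 1.
So (j₀, k₀) = (-24, 144); general j = -24 + 3t, k = 144 - 17t.
j ≥ 0 ⇒ t ≥ 8; k ≥ 0 ⇒ t ≤ 8. That's 1 value of t.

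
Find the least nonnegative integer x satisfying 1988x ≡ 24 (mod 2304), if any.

102

gcd(2304, 1988) = 4.
4 divides 24, so solutions exist.
By Bézout, 1988×(-175) + 2304×(151) = 4.
So 1988×(-175) ≡ 4 (mod 2304); multiply by 6: x ≡ -1050 (mod 576).
Smallest nonnegative: x = -1050 mod 576 = 102.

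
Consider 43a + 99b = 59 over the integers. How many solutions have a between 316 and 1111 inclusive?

8

gcd(99, 43):
  99 = 2×43 + 13
  43 = 3×13 + 4
  13 = 3×4 + 1
  4 = 4×1
so gcd(99, 43) = 1.
Back-substitute for Bézout coefficients:
  1 = 13 - 3×4
  ... = 43×(-23) + 99×(10)
Scale by 59: particular solution (-1357, 590); reduce a mod 99: (29, -12).
General solution: a = 29 + 99t, b = -12 - 43t for integer t.
316 ≤ 29 + 99t ≤ 1111 gives t ∈ [3, 10], which is 8 values.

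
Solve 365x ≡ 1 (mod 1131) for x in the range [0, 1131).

911

gcd(1131, 365) = 1  (1131 = 3*365 + 36, 365 = 10*36 + 5, 36 = 7*5 + 1, 5 = 5*1).
Back-substituting, 365*(-220) + 1131*(71) = 1.
So 365*-220 ≡ 1 (mod 1131), and -220 mod 1131 = 911.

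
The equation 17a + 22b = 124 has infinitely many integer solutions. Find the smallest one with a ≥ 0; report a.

gcd(22, 17) = 1.
1 divides 124, so solutions exist.
By Bézout, 17×(-9) + 22×(7) = 1.
Scale by 124/1 = 124: (a₀, b₀) = (-1116, 868).
General solution: a = -1116 + 22t, b = 868 - 17t for integer t.
a ≥ 0: smallest is -1116 mod 22 = 6 (at t = 51), with b = 1.

6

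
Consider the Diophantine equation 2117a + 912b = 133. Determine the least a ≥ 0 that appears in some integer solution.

209

gcd(2117, 912):
  2117 = 2·912 + 293
  912 = 3·293 + 33
  293 = 8·33 + 29
  33 = 1·29 + 4
  29 = 7·4 + 1
  4 = 4·1
so gcd(2117, 912) = 1.
1 divides 133, so solutions exist.
Back-substitute for Bézout coefficients:
  1 = 29 - 7·4
  ... = 2117·(221) + 912·(-513)
Scale by 133/1 = 133: (a₀, b₀) = (29393, -68229).
General solution: a = 29393 + 912t, b = -68229 - 2117t for integer t.
a ≥ 0: smallest is 29393 mod 912 = 209 (at t = -32), with b = -485.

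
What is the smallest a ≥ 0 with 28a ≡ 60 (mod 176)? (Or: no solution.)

21

gcd(176, 28) = 4.
4 divides 60, so solutions exist.
By Bézout, 28·(19) + 176·(-3) = 4.
So 28·(19) ≡ 4 (mod 176); multiply by 15: a ≡ 285 (mod 44).
Smallest nonnegative: a = 285 mod 44 = 21.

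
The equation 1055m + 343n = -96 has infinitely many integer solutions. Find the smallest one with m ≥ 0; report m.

181

gcd(1055, 343):
  1055 = 3*343 + 26
  343 = 13*26 + 5
  26 = 5*5 + 1
  5 = 5*1
so gcd(1055, 343) = 1.
1 divides -96, so solutions exist.
Back-substitute for Bézout coefficients:
  1 = 26 - 5*5
  ... = 1055*(66) + 343*(-203)
Scale by -96/1 = -96: (m₀, n₀) = (-6336, 19488).
General solution: m = -6336 + 343t, n = 19488 - 1055t for integer t.
m ≥ 0: smallest is -6336 mod 343 = 181 (at t = 19), with n = -557.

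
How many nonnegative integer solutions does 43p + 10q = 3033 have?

7

gcd(43, 10) = 1.
By Bézout, 43×(-3) + 10×(13) = 1.
One solution: (1, 299).
General: p = 1 + 10t, q = 299 - 43t.
p ≥ 0 ⇒ t ≥ 0; q ≥ 0 ⇒ t ≤ 6. So t ∈ [0, 6]: 7 solutions.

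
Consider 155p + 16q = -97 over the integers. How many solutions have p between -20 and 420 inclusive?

gcd(155, 16) = 1  (155 = 9·16 + 11, 16 = 1·11 + 5, 11 = 2·5 + 1, 5 = 5·1).
Back-substituting, 155·(3) + 16·(-29) = 1.
Scale by -97: particular solution (-291, 2813); reduce p mod 16: (13, -132).
General solution: p = 13 + 16t, q = -132 - 155t for integer t.
-20 ≤ 13 + 16t ≤ 420 gives t ∈ [-2, 25], which is 28 values.

28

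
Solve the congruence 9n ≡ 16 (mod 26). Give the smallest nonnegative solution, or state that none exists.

gcd(26, 9) = 1  (26 = 2*9 + 8, 9 = 1*8 + 1, 8 = 8*1).
1 divides 16, so solutions exist.
Back-substituting, 9*(3) + 26*(-1) = 1.
So 9*(3) ≡ 1 (mod 26); multiply by 16: n ≡ 48 (mod 26).
Smallest nonnegative: n = 48 mod 26 = 22.

22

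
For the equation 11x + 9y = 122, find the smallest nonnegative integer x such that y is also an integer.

7

gcd(11, 9):
  11 = 1*9 + 2
  9 = 4*2 + 1
  2 = 2*1
so gcd(11, 9) = 1.
1 divides 122, so solutions exist.
Back-substitute for Bézout coefficients:
  1 = 9 - 4*2
  ... = 11*(-4) + 9*(5)
Scale by 122/1 = 122: (x₀, y₀) = (-488, 610).
General solution: x = -488 + 9t, y = 610 - 11t for integer t.
x ≥ 0: smallest is -488 mod 9 = 7 (at t = 55), with y = 5.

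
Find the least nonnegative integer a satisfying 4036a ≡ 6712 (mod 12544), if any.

558

gcd(12544, 4036):
  12544 = 3·4036 + 436
  4036 = 9·436 + 112
  436 = 3·112 + 100
  112 = 1·100 + 12
  100 = 8·12 + 4
  12 = 3·4
so gcd(12544, 4036) = 4.
4 divides 6712, so solutions exist.
Back-substitute for Bézout coefficients:
  4 = 100 - 8·12
  ... = 4036·(-1007) + 12544·(324)
So 4036·(-1007) ≡ 4 (mod 12544); multiply by 1678: a ≡ -1689746 (mod 3136).
Smallest nonnegative: a = -1689746 mod 3136 = 558.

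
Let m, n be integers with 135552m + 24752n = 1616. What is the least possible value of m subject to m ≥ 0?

gcd(135552, 24752):
  135552 = 5·24752 + 11792
  24752 = 2·11792 + 1168
  11792 = 10·1168 + 112
  1168 = 10·112 + 48
  112 = 2·48 + 16
  48 = 3·16
so gcd(135552, 24752) = 16.
16 divides 1616, so solutions exist.
Back-substitute for Bézout coefficients:
  16 = 112 - 2·48
  ... = 135552·(445) + 24752·(-2437)
Scale by 1616/16 = 101: (m₀, n₀) = (44945, -246137).
General solution: m = 44945 + 1547t, n = -246137 - 8472t for integer t.
m ≥ 0: smallest is 44945 mod 1547 = 82 (at t = -29), with n = -449.

82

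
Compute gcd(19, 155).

1

gcd(155, 19) = 1  (155 = 8×19 + 3, 19 = 6×3 + 1, 3 = 3×1).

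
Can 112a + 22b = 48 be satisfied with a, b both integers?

yes

gcd(112, 22) = 2  (112 = 5×22 + 2, 22 = 11×2).
2 divides 48, so integer solutions exist.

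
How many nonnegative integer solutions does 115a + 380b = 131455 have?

15

gcd(380, 115) = 5.
By Bézout, 115·(-33) + 380·(10) = 5.
One solution: (13, 342).
General: a = 13 + 76t, b = 342 - 23t.
a ≥ 0 ⇒ t ≥ 0; b ≥ 0 ⇒ t ≤ 14. So t ∈ [0, 14]: 15 solutions.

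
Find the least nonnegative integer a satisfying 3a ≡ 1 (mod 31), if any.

gcd(31, 3) = 1  (31 = 10*3 + 1, 3 = 3*1).
1 divides 1, so solutions exist.
Back-substituting, 3*(-10) + 31*(1) = 1.
So 3*(-10) ≡ 1 (mod 31); multiply by 1: a ≡ -10 (mod 31).
Smallest nonnegative: a = -10 mod 31 = 21.

21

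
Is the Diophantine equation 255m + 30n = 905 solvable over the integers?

gcd(255, 30) = 15  (255 = 8×30 + 15, 30 = 2×15).
15 does not divide 905 (remainder 5), so no integer solutions.

no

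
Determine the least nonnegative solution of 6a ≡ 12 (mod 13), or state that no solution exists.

gcd(13, 6):
  13 = 2×6 + 1
  6 = 6×1
so gcd(13, 6) = 1.
1 divides 12, so solutions exist.
Back-substitute for Bézout coefficients:
  1 = 13 - 2×6
  ... = 6×(-2) + 13×(1)
So 6×(-2) ≡ 1 (mod 13); multiply by 12: a ≡ -24 (mod 13).
Smallest nonnegative: a = -24 mod 13 = 2.

2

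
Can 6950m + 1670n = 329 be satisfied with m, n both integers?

no

gcd(6950, 1670) = 10  (6950 = 4·1670 + 270, 1670 = 6·270 + 50, 270 = 5·50 + 20, 50 = 2·20 + 10, 20 = 2·10).
10 does not divide 329 (remainder 9), so no integer solutions.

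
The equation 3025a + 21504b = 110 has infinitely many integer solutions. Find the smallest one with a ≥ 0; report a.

782

gcd(21504, 3025):
  21504 = 7*3025 + 329
  3025 = 9*329 + 64
  329 = 5*64 + 9
  64 = 7*9 + 1
  9 = 9*1
so gcd(21504, 3025) = 1.
1 divides 110, so solutions exist.
Back-substitute for Bézout coefficients:
  1 = 64 - 7*9
  ... = 3025*(2353) + 21504*(-331)
Scale by 110/1 = 110: (a₀, b₀) = (258830, -36410).
General solution: a = 258830 + 21504t, b = -36410 - 3025t for integer t.
a ≥ 0: smallest is 258830 mod 21504 = 782 (at t = -12), with b = -110.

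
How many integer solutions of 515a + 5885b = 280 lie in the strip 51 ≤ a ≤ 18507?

gcd(5885, 515) = 5.
By Bézout, 515·(80) + 5885·(-7) = 5.
Particular solution: (949, -83).
General solution: a = 949 + 1177t, b = -83 - 103t for integer t.
51 ≤ 949 + 1177t ≤ 18507 gives t ∈ [0, 14], which is 15 values.

15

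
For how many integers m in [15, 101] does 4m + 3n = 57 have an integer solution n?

29

gcd(4, 3):
  4 = 1×3 + 1
  3 = 3×1
so gcd(4, 3) = 1.
Back-substitute for Bézout coefficients:
  1 = 4 - 1×3
  ... = 4×(1) + 3×(-1)
Scale by 57: particular solution (57, -57); reduce m mod 3: (0, 19).
General solution: m = 0 + 3t, n = 19 - 4t for integer t.
15 ≤ 0 + 3t ≤ 101 gives t ∈ [5, 33], which is 29 values.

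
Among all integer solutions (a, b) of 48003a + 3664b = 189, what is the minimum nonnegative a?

gcd(48003, 3664) = 1.
1 divides 189, so solutions exist.
By Bézout, 48003×(1195) + 3664×(-15656) = 1.
Scale by 189/1 = 189: (a₀, b₀) = (225855, -2958984).
General solution: a = 225855 + 3664t, b = -2958984 - 48003t for integer t.
a ≥ 0: smallest is 225855 mod 3664 = 2351 (at t = -61), with b = -30801.

2351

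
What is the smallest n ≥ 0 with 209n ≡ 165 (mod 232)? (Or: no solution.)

13

gcd(232, 209) = 1  (232 = 1×209 + 23, 209 = 9×23 + 2, 23 = 11×2 + 1, 2 = 2×1).
1 divides 165, so solutions exist.
Back-substituting, 209×(-111) + 232×(100) = 1.
So 209×(-111) ≡ 1 (mod 232); multiply by 165: n ≡ -18315 (mod 232).
Smallest nonnegative: n = -18315 mod 232 = 13.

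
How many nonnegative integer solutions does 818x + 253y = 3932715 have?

gcd(818, 253):
  818 = 3*253 + 59
  253 = 4*59 + 17
  59 = 3*17 + 8
  17 = 2*8 + 1
  8 = 8*1
so gcd(818, 253) = 1.
Back-substitute for Bézout coefficients:
  1 = 17 - 2*8
  ... = 818*(-30) + 253*(97)
Scale by 3932715: one solution is (-117981450, 381473355). Reduce x mod 253: (40, 15415).
General: x = 40 + 253t, y = 15415 - 818t.
x ≥ 0 ⇒ t ≥ 0; y ≥ 0 ⇒ t ≤ 18. So t ∈ [0, 18]: 19 solutions.

19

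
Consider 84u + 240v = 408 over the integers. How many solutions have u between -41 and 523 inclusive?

gcd(240, 84):
  240 = 2*84 + 72
  84 = 1*72 + 12
  72 = 6*12
so gcd(240, 84) = 12.
Back-substitute for Bézout coefficients:
  12 = 84 - 1*72
  ... = 84*(3) + 240*(-1)
Scale by 34: particular solution (102, -34); reduce u mod 20: (2, 1).
General solution: u = 2 + 20t, v = 1 - 7t for integer t.
-41 ≤ 2 + 20t ≤ 523 gives t ∈ [-2, 26], which is 29 values.

29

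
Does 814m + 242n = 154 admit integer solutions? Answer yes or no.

gcd(814, 242):
  814 = 3·242 + 88
  242 = 2·88 + 66
  88 = 1·66 + 22
  66 = 3·22
so gcd(814, 242) = 22.
22 divides 154, so integer solutions exist.

yes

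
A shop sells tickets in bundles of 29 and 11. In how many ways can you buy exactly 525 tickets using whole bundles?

1

Need nonnegative integers with 29j + 11k = 525.
gcd(29, 11) = 1, and 29·(-3) + 11·(8) = 1.
So (j₀, k₀) = (-1575, 4200); general j = -1575 + 11t, k = 4200 - 29t.
j ≥ 0 ⇒ t ≥ 144; k ≥ 0 ⇒ t ≤ 144. That's 1 value of t.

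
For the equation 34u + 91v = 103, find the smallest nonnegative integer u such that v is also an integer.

86

gcd(91, 34) = 1  (91 = 2×34 + 23, 34 = 1×23 + 11, 23 = 2×11 + 1, 11 = 11×1).
1 divides 103, so solutions exist.
Back-substituting, 34×(-8) + 91×(3) = 1.
Scale by 103/1 = 103: (u₀, v₀) = (-824, 309).
General solution: u = -824 + 91t, v = 309 - 34t for integer t.
u ≥ 0: smallest is -824 mod 91 = 86 (at t = 10), with v = -31.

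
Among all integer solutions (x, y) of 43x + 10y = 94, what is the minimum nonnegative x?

gcd(43, 10):
  43 = 4×10 + 3
  10 = 3×3 + 1
  3 = 3×1
so gcd(43, 10) = 1.
1 divides 94, so solutions exist.
Back-substitute for Bézout coefficients:
  1 = 10 - 3×3
  ... = 43×(-3) + 10×(13)
Scale by 94/1 = 94: (x₀, y₀) = (-282, 1222).
General solution: x = -282 + 10t, y = 1222 - 43t for integer t.
x ≥ 0: smallest is -282 mod 10 = 8 (at t = 29), with y = -25.

8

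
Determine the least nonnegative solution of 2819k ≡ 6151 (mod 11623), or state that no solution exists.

666

gcd(11623, 2819):
  11623 = 4*2819 + 347
  2819 = 8*347 + 43
  347 = 8*43 + 3
  43 = 14*3 + 1
  3 = 3*1
so gcd(11623, 2819) = 1.
1 divides 6151, so solutions exist.
Back-substitute for Bézout coefficients:
  1 = 43 - 14*3
  ... = 2819*(3785) + 11623*(-918)
So 2819*(3785) ≡ 1 (mod 11623); multiply by 6151: k ≡ 23281535 (mod 11623).
Smallest nonnegative: k = 23281535 mod 11623 = 666.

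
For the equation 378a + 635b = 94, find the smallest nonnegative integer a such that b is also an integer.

gcd(635, 378):
  635 = 1*378 + 257
  378 = 1*257 + 121
  257 = 2*121 + 15
  121 = 8*15 + 1
  15 = 15*1
so gcd(635, 378) = 1.
1 divides 94, so solutions exist.
Back-substitute for Bézout coefficients:
  1 = 121 - 8*15
  ... = 378*(42) + 635*(-25)
Scale by 94/1 = 94: (a₀, b₀) = (3948, -2350).
General solution: a = 3948 + 635t, b = -2350 - 378t for integer t.
a ≥ 0: smallest is 3948 mod 635 = 138 (at t = -6), with b = -82.

138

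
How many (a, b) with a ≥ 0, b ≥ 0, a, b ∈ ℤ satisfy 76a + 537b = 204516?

6

gcd(537, 76) = 1  (537 = 7×76 + 5, 76 = 15×5 + 1, 5 = 5×1).
Back-substituting, 76×(106) + 537×(-15) = 1.
Scale by 204516: one solution is (21678696, -3067740). Reduce a mod 537: (6, 380).
General: a = 6 + 537t, b = 380 - 76t.
a ≥ 0 ⇒ t ≥ 0; b ≥ 0 ⇒ t ≤ 5. So t ∈ [0, 5]: 6 solutions.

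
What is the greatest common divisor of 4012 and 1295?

1

gcd(4012, 1295) = 1  (4012 = 3*1295 + 127, 1295 = 10*127 + 25, 127 = 5*25 + 2, 25 = 12*2 + 1, 2 = 2*1).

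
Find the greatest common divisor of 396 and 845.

gcd(845, 396) = 1  (845 = 2·396 + 53, 396 = 7·53 + 25, 53 = 2·25 + 3, 25 = 8·3 + 1, 3 = 3·1).

1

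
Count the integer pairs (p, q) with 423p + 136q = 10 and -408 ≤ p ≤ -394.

gcd(423, 136):
  423 = 3×136 + 15
  136 = 9×15 + 1
  15 = 15×1
so gcd(423, 136) = 1.
Back-substitute for Bézout coefficients:
  1 = 136 - 9×15
  ... = 423×(-9) + 136×(28)
Scale by 10: particular solution (-90, 280); reduce p mod 136: (46, -143).
General solution: p = 46 + 136t, q = -143 - 423t for integer t.
-408 ≤ 46 + 136t ≤ -394 gives t ∈ [-3, -4], which is 0 values.

0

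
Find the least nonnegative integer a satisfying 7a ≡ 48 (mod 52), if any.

gcd(52, 7) = 1  (52 = 7*7 + 3, 7 = 2*3 + 1, 3 = 3*1).
1 divides 48, so solutions exist.
Back-substituting, 7*(15) + 52*(-2) = 1.
So 7*(15) ≡ 1 (mod 52); multiply by 48: a ≡ 720 (mod 52).
Smallest nonnegative: a = 720 mod 52 = 44.

44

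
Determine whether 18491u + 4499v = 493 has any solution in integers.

no

gcd(18491, 4499) = 11  (18491 = 4*4499 + 495, 4499 = 9*495 + 44, 495 = 11*44 + 11, 44 = 4*11).
11 does not divide 493 (remainder 9), so no integer solutions.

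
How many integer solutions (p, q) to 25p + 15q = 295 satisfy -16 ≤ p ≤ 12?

9

gcd(25, 15) = 5  (25 = 1*15 + 10, 15 = 1*10 + 5, 10 = 2*5).
Back-substituting, 25*(-1) + 15*(2) = 5.
Scale by 59: particular solution (-59, 118); reduce p mod 3: (1, 18).
General solution: p = 1 + 3t, q = 18 - 5t for integer t.
-16 ≤ 1 + 3t ≤ 12 gives t ∈ [-5, 3], which is 9 values.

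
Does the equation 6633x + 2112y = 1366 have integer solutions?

gcd(6633, 2112) = 33  (6633 = 3·2112 + 297, 2112 = 7·297 + 33, 297 = 9·33).
33 does not divide 1366 (remainder 13), so no integer solutions.

no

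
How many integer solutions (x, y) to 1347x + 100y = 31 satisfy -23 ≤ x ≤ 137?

gcd(1347, 100) = 1  (1347 = 13×100 + 47, 100 = 2×47 + 6, 47 = 7×6 + 5, 6 = 1×5 + 1, 5 = 5×1).
Back-substituting, 1347×(-17) + 100×(229) = 1.
Scale by 31: particular solution (-527, 7099); reduce x mod 100: (73, -983).
General solution: x = 73 + 100t, y = -983 - 1347t for integer t.
-23 ≤ 73 + 100t ≤ 137 gives t ∈ [0, 0], which is 1 value.

1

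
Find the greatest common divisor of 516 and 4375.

gcd(4375, 516):
  4375 = 8·516 + 247
  516 = 2·247 + 22
  247 = 11·22 + 5
  22 = 4·5 + 2
  5 = 2·2 + 1
  2 = 2·1
so gcd(4375, 516) = 1.

1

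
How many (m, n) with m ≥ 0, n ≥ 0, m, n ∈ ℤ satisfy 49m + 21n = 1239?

gcd(49, 21) = 7.
By Bézout, 49×(1) + 21×(-2) = 7.
One solution: (0, 59).
General: m = 0 + 3t, n = 59 - 7t.
m ≥ 0 ⇒ t ≥ 0; n ≥ 0 ⇒ t ≤ 8. So t ∈ [0, 8]: 9 solutions.

9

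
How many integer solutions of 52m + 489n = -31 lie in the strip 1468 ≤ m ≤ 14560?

gcd(489, 52) = 1.
By Bézout, 52*(-47) + 489*(5) = 1.
Particular solution: (479, -51).
General solution: m = 479 + 489t, n = -51 - 52t for integer t.
1468 ≤ 479 + 489t ≤ 14560 gives t ∈ [3, 28], which is 26 values.

26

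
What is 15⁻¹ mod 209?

gcd(209, 15) = 1.
By Bézout, 15·(14) + 209·(-1) = 1.
So 15·14 ≡ 1 (mod 209), and 14 mod 209 = 14.

14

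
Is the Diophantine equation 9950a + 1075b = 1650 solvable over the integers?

yes

gcd(9950, 1075) = 25  (9950 = 9*1075 + 275, 1075 = 3*275 + 250, 275 = 1*250 + 25, 250 = 10*25).
25 divides 1650, so integer solutions exist.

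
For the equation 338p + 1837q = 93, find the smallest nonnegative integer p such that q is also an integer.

1234

gcd(1837, 338) = 1.
1 divides 93, so solutions exist.
By Bézout, 338*(-125) + 1837*(23) = 1.
Scale by 93/1 = 93: (p₀, q₀) = (-11625, 2139).
General solution: p = -11625 + 1837t, q = 2139 - 338t for integer t.
p ≥ 0: smallest is -11625 mod 1837 = 1234 (at t = 7), with q = -227.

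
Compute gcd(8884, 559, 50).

gcd(8884, 559):
  8884 = 15×559 + 499
  559 = 1×499 + 60
  499 = 8×60 + 19
  60 = 3×19 + 3
  19 = 6×3 + 1
  3 = 3×1
so gcd(8884, 559) = 1.
gcd(1, 50) = 1.

1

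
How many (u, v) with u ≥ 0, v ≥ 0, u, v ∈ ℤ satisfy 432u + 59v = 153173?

gcd(432, 59) = 1.
By Bézout, 432×(28) + 59×(-205) = 1.
One solution: (16, 2479).
General: u = 16 + 59t, v = 2479 - 432t.
u ≥ 0 ⇒ t ≥ 0; v ≥ 0 ⇒ t ≤ 5. So t ∈ [0, 5]: 6 solutions.

6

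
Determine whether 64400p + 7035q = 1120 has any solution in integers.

gcd(64400, 7035) = 35  (64400 = 9×7035 + 1085, 7035 = 6×1085 + 525, 1085 = 2×525 + 35, 525 = 15×35).
35 divides 1120, so integer solutions exist.

yes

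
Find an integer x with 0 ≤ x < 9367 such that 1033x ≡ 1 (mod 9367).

4951

gcd(9367, 1033):
  9367 = 9×1033 + 70
  1033 = 14×70 + 53
  70 = 1×53 + 17
  53 = 3×17 + 2
  17 = 8×2 + 1
  2 = 2×1
so gcd(9367, 1033) = 1.
Back-substitute for Bézout coefficients:
  1 = 17 - 8×2
  ... = 1033×(-4416) + 9367×(487)
So 1033×-4416 ≡ 1 (mod 9367), and -4416 mod 9367 = 4951.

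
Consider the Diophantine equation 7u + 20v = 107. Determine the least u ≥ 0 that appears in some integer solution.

1

gcd(20, 7) = 1  (20 = 2×7 + 6, 7 = 1×6 + 1, 6 = 6×1).
1 divides 107, so solutions exist.
Back-substituting, 7×(3) + 20×(-1) = 1.
Scale by 107/1 = 107: (u₀, v₀) = (321, -107).
General solution: u = 321 + 20t, v = -107 - 7t for integer t.
u ≥ 0: smallest is 321 mod 20 = 1 (at t = -16), with v = 5.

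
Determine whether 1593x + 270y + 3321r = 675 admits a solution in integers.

gcd(1593, 270) = 27  (1593 = 5×270 + 243, 270 = 1×243 + 27, 243 = 9×27).
gcd(27, 3321) = 27.
27 divides 675, so integer solutions exist.

yes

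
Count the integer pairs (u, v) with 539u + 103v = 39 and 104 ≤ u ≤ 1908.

gcd(539, 103) = 1  (539 = 5·103 + 24, 103 = 4·24 + 7, 24 = 3·7 + 3, 7 = 2·3 + 1, 3 = 3·1).
Back-substituting, 539·(-30) + 103·(157) = 1.
Scale by 39: particular solution (-1170, 6123); reduce u mod 103: (66, -345).
General solution: u = 66 + 103t, v = -345 - 539t for integer t.
104 ≤ 66 + 103t ≤ 1908 gives t ∈ [1, 17], which is 17 values.

17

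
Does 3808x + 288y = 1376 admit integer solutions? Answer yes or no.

yes

gcd(3808, 288):
  3808 = 13×288 + 64
  288 = 4×64 + 32
  64 = 2×32
so gcd(3808, 288) = 32.
32 divides 1376, so integer solutions exist.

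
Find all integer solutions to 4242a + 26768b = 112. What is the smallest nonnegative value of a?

1464

gcd(26768, 4242):
  26768 = 6*4242 + 1316
  4242 = 3*1316 + 294
  1316 = 4*294 + 140
  294 = 2*140 + 14
  140 = 10*14
so gcd(26768, 4242) = 14.
14 divides 112, so solutions exist.
Back-substitute for Bézout coefficients:
  14 = 294 - 2*140
  ... = 4242*(183) + 26768*(-29)
Scale by 112/14 = 8: (a₀, b₀) = (1464, -232).
General solution: a = 1464 + 1912t, b = -232 - 303t for integer t.
a ≥ 0: smallest is 1464 mod 1912 = 1464 (at t = 0), with b = -232.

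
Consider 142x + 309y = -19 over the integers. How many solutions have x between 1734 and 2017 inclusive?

gcd(309, 142):
  309 = 2*142 + 25
  142 = 5*25 + 17
  25 = 1*17 + 8
  17 = 2*8 + 1
  8 = 8*1
so gcd(309, 142) = 1.
Back-substitute for Bézout coefficients:
  1 = 17 - 2*8
  ... = 142*(37) + 309*(-17)
Scale by -19: particular solution (-703, 323); reduce x mod 309: (224, -103).
General solution: x = 224 + 309t, y = -103 - 142t for integer t.
1734 ≤ 224 + 309t ≤ 2017 gives t ∈ [5, 5], which is 1 value.

1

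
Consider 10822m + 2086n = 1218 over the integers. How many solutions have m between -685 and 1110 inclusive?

gcd(10822, 2086) = 14  (10822 = 5×2086 + 392, 2086 = 5×392 + 126, 392 = 3×126 + 14, 126 = 9×14).
Back-substituting, 10822×(16) + 2086×(-83) = 14.
Scale by 87: particular solution (1392, -7221); reduce m mod 149: (51, -264).
General solution: m = 51 + 149t, n = -264 - 773t for integer t.
-685 ≤ 51 + 149t ≤ 1110 gives t ∈ [-4, 7], which is 12 values.

12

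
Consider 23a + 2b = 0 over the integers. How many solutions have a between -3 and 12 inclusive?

8

gcd(23, 2) = 1.
By Bézout, 23×(1) + 2×(-11) = 1.
Particular solution: (0, 0).
General solution: a = 0 + 2t, b = 0 - 23t for integer t.
-3 ≤ 0 + 2t ≤ 12 gives t ∈ [-1, 6], which is 8 values.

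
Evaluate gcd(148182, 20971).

gcd(148182, 20971):
  148182 = 7×20971 + 1385
  20971 = 15×1385 + 196
  1385 = 7×196 + 13
  196 = 15×13 + 1
  13 = 13×1
so gcd(148182, 20971) = 1.

1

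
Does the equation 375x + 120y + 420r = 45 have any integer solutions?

yes

gcd(375, 120) = 15  (375 = 3·120 + 15, 120 = 8·15).
gcd(15, 420) = 15.
15 divides 45, so integer solutions exist.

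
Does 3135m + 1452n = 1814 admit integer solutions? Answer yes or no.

no

gcd(3135, 1452) = 33  (3135 = 2×1452 + 231, 1452 = 6×231 + 66, 231 = 3×66 + 33, 66 = 2×33).
33 does not divide 1814 (remainder 32), so no integer solutions.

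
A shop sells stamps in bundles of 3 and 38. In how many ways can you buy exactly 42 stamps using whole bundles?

1

Need nonnegative integers with 3j + 38k = 42.
gcd(3, 38) = 1, and 3·(13) + 38·(-1) = 1.
So (j₀, k₀) = (546, -42); general j = 546 + 38t, k = -42 - 3t.
j ≥ 0 ⇒ t ≥ -14; k ≥ 0 ⇒ t ≤ -14. That's 1 value of t.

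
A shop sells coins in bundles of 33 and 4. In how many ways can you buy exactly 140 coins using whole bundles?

Need nonnegative integers with 33j + 4k = 140.
gcd(33, 4) = 1, and 33·(1) + 4·(-8) = 1.
So (j₀, k₀) = (140, -1120); general j = 140 + 4t, k = -1120 - 33t.
j ≥ 0 ⇒ t ≥ -35; k ≥ 0 ⇒ t ≤ -34. That's 2 values of t.

2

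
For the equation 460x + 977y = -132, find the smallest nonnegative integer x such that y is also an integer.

416

gcd(977, 460):
  977 = 2·460 + 57
  460 = 8·57 + 4
  57 = 14·4 + 1
  4 = 4·1
so gcd(977, 460) = 1.
1 divides -132, so solutions exist.
Back-substitute for Bézout coefficients:
  1 = 57 - 14·4
  ... = 460·(-240) + 977·(113)
Scale by -132/1 = -132: (x₀, y₀) = (31680, -14916).
General solution: x = 31680 + 977t, y = -14916 - 460t for integer t.
x ≥ 0: smallest is 31680 mod 977 = 416 (at t = -32), with y = -196.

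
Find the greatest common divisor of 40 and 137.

gcd(137, 40):
  137 = 3·40 + 17
  40 = 2·17 + 6
  17 = 2·6 + 5
  6 = 1·5 + 1
  5 = 5·1
so gcd(137, 40) = 1.

1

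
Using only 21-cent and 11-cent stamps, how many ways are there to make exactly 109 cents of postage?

1

Need nonnegative integers with 21j + 11k = 109.
gcd(21, 11) = 1, and 21·(-1) + 11·(2) = 1.
So (j₀, k₀) = (-109, 218); general j = -109 + 11t, k = 218 - 21t.
j ≥ 0 ⇒ t ≥ 10; k ≥ 0 ⇒ t ≤ 10. That's 1 value of t.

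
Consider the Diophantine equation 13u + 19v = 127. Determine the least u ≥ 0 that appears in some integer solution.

1

gcd(19, 13):
  19 = 1*13 + 6
  13 = 2*6 + 1
  6 = 6*1
so gcd(19, 13) = 1.
1 divides 127, so solutions exist.
Back-substitute for Bézout coefficients:
  1 = 13 - 2*6
  ... = 13*(3) + 19*(-2)
Scale by 127/1 = 127: (u₀, v₀) = (381, -254).
General solution: u = 381 + 19t, v = -254 - 13t for integer t.
u ≥ 0: smallest is 381 mod 19 = 1 (at t = -20), with v = 6.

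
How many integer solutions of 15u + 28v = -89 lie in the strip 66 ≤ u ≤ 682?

gcd(28, 15):
  28 = 1*15 + 13
  15 = 1*13 + 2
  13 = 6*2 + 1
  2 = 2*1
so gcd(28, 15) = 1.
Back-substitute for Bézout coefficients:
  1 = 13 - 6*2
  ... = 15*(-13) + 28*(7)
Scale by -89: particular solution (1157, -623); reduce u mod 28: (9, -8).
General solution: u = 9 + 28t, v = -8 - 15t for integer t.
66 ≤ 9 + 28t ≤ 682 gives t ∈ [3, 24], which is 22 values.

22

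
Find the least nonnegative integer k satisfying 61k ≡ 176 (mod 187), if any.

55

gcd(187, 61) = 1  (187 = 3*61 + 4, 61 = 15*4 + 1, 4 = 4*1).
1 divides 176, so solutions exist.
Back-substituting, 61*(46) + 187*(-15) = 1.
So 61*(46) ≡ 1 (mod 187); multiply by 176: k ≡ 8096 (mod 187).
Smallest nonnegative: k = 8096 mod 187 = 55.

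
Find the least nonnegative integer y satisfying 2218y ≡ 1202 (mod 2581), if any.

1888

gcd(2581, 2218) = 1  (2581 = 1·2218 + 363, 2218 = 6·363 + 40, 363 = 9·40 + 3, 40 = 13·3 + 1, 3 = 3·1).
1 divides 1202, so solutions exist.
Back-substituting, 2218·(839) + 2581·(-721) = 1.
So 2218·(839) ≡ 1 (mod 2581); multiply by 1202: y ≡ 1008478 (mod 2581).
Smallest nonnegative: y = 1008478 mod 2581 = 1888.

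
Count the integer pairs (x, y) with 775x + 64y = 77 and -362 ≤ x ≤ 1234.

25

gcd(775, 64) = 1  (775 = 12*64 + 7, 64 = 9*7 + 1, 7 = 7*1).
Back-substituting, 775*(-9) + 64*(109) = 1.
Scale by 77: particular solution (-693, 8393); reduce x mod 64: (11, -132).
General solution: x = 11 + 64t, y = -132 - 775t for integer t.
-362 ≤ 11 + 64t ≤ 1234 gives t ∈ [-5, 19], which is 25 values.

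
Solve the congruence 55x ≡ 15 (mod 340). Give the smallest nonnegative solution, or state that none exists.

gcd(340, 55):
  340 = 6*55 + 10
  55 = 5*10 + 5
  10 = 2*5
so gcd(340, 55) = 5.
5 divides 15, so solutions exist.
Back-substitute for Bézout coefficients:
  5 = 55 - 5*10
  ... = 55*(31) + 340*(-5)
So 55*(31) ≡ 5 (mod 340); multiply by 3: x ≡ 93 (mod 68).
Smallest nonnegative: x = 93 mod 68 = 25.

25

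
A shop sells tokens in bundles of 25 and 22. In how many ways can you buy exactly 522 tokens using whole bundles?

Need nonnegative integers with 25j + 22k = 522.
gcd(25, 22) = 1, and 25·(-7) + 22·(8) = 1.
So (j₀, k₀) = (-3654, 4176); general j = -3654 + 22t, k = 4176 - 25t.
j ≥ 0 ⇒ t ≥ 167; k ≥ 0 ⇒ t ≤ 167. That's 1 value of t.

1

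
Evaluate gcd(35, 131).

gcd(131, 35):
  131 = 3·35 + 26
  35 = 1·26 + 9
  26 = 2·9 + 8
  9 = 1·8 + 1
  8 = 8·1
so gcd(131, 35) = 1.

1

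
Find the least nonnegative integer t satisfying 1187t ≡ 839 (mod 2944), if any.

gcd(2944, 1187) = 1.
1 divides 839, so solutions exist.
By Bézout, 1187·(-501) + 2944·(202) = 1.
So 1187·(-501) ≡ 1 (mod 2944); multiply by 839: t ≡ -420339 (mod 2944).
Smallest nonnegative: t = -420339 mod 2944 = 653.

653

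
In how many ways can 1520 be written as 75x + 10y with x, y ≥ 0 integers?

gcd(75, 10) = 5.
By Bézout, 75*(1) + 10*(-7) = 5.
One solution: (0, 152).
General: x = 0 + 2t, y = 152 - 15t.
x ≥ 0 ⇒ t ≥ 0; y ≥ 0 ⇒ t ≤ 10. So t ∈ [0, 10]: 11 solutions.

11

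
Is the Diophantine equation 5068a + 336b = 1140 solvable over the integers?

no

gcd(5068, 336):
  5068 = 15×336 + 28
  336 = 12×28
so gcd(5068, 336) = 28.
28 does not divide 1140 (remainder 20), so no integer solutions.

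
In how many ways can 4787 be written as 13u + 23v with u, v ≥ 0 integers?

gcd(23, 13) = 1.
By Bézout, 13×(-7) + 23×(4) = 1.
One solution: (2, 207).
General: u = 2 + 23t, v = 207 - 13t.
u ≥ 0 ⇒ t ≥ 0; v ≥ 0 ⇒ t ≤ 15. So t ∈ [0, 15]: 16 solutions.

16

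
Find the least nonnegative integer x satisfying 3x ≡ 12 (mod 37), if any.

gcd(37, 3):
  37 = 12×3 + 1
  3 = 3×1
so gcd(37, 3) = 1.
1 divides 12, so solutions exist.
Back-substitute for Bézout coefficients:
  1 = 37 - 12×3
  ... = 3×(-12) + 37×(1)
So 3×(-12) ≡ 1 (mod 37); multiply by 12: x ≡ -144 (mod 37).
Smallest nonnegative: x = -144 mod 37 = 4.

4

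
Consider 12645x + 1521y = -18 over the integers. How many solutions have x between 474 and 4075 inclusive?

21

gcd(12645, 1521):
  12645 = 8×1521 + 477
  1521 = 3×477 + 90
  477 = 5×90 + 27
  90 = 3×27 + 9
  27 = 3×9
so gcd(12645, 1521) = 9.
Back-substitute for Bézout coefficients:
  9 = 90 - 3×27
  ... = 12645×(-51) + 1521×(424)
Scale by -2: particular solution (102, -848); reduce x mod 169: (102, -848).
General solution: x = 102 + 169t, y = -848 - 1405t for integer t.
474 ≤ 102 + 169t ≤ 4075 gives t ∈ [3, 23], which is 21 values.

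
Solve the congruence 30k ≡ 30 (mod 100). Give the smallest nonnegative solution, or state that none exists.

gcd(100, 30) = 10.
10 divides 30, so solutions exist.
By Bézout, 30*(-3) + 100*(1) = 10.
So 30*(-3) ≡ 10 (mod 100); multiply by 3: k ≡ -9 (mod 10).
Smallest nonnegative: k = -9 mod 10 = 1.

1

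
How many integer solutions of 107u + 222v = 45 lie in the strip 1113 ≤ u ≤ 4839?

gcd(222, 107) = 1.
By Bézout, 107·(83) + 222·(-40) = 1.
Particular solution: (183, -88).
General solution: u = 183 + 222t, v = -88 - 107t for integer t.
1113 ≤ 183 + 222t ≤ 4839 gives t ∈ [5, 20], which is 16 values.

16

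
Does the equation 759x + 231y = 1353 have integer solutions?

yes

gcd(759, 231) = 33.
33 divides 1353, so integer solutions exist.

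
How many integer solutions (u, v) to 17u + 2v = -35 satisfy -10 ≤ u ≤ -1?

5

gcd(17, 2):
  17 = 8·2 + 1
  2 = 2·1
so gcd(17, 2) = 1.
Back-substitute for Bézout coefficients:
  1 = 17 - 8·2
  ... = 17·(1) + 2·(-8)
Scale by -35: particular solution (-35, 280); reduce u mod 2: (1, -26).
General solution: u = 1 + 2t, v = -26 - 17t for integer t.
-10 ≤ 1 + 2t ≤ -1 gives t ∈ [-5, -1], which is 5 values.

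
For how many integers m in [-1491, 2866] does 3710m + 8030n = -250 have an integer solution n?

5

gcd(8030, 3710) = 10.
By Bézout, 3710×(-158) + 8030×(73) = 10.
Particular solution: (738, -341).
General solution: m = 738 + 803t, n = -341 - 371t for integer t.
-1491 ≤ 738 + 803t ≤ 2866 gives t ∈ [-2, 2], which is 5 values.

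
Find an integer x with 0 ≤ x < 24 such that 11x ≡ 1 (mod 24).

11

gcd(24, 11) = 1  (24 = 2·11 + 2, 11 = 5·2 + 1, 2 = 2·1).
Back-substituting, 11·(11) + 24·(-5) = 1.
So 11·11 ≡ 1 (mod 24), and 11 mod 24 = 11.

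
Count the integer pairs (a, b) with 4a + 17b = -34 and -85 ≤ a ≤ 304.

gcd(17, 4) = 1.
By Bézout, 4×(-4) + 17×(1) = 1.
Particular solution: (0, -2).
General solution: a = 0 + 17t, b = -2 - 4t for integer t.
-85 ≤ 0 + 17t ≤ 304 gives t ∈ [-5, 17], which is 23 values.

23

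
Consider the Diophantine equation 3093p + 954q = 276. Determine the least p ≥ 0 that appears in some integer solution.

gcd(3093, 954) = 3.
3 divides 276, so solutions exist.
By Bézout, 3093*(95) + 954*(-308) = 3.
Scale by 276/3 = 92: (p₀, q₀) = (8740, -28336).
General solution: p = 8740 + 318t, q = -28336 - 1031t for integer t.
p ≥ 0: smallest is 8740 mod 318 = 154 (at t = -27), with q = -499.

154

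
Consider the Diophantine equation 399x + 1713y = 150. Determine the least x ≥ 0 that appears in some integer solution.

gcd(1713, 399):
  1713 = 4×399 + 117
  399 = 3×117 + 48
  117 = 2×48 + 21
  48 = 2×21 + 6
  21 = 3×6 + 3
  6 = 2×3
so gcd(1713, 399) = 3.
3 divides 150, so solutions exist.
Back-substitute for Bézout coefficients:
  3 = 21 - 3×6
  ... = 399×(-249) + 1713×(58)
Scale by 150/3 = 50: (x₀, y₀) = (-12450, 2900).
General solution: x = -12450 + 571t, y = 2900 - 133t for integer t.
x ≥ 0: smallest is -12450 mod 571 = 112 (at t = 22), with y = -26.

112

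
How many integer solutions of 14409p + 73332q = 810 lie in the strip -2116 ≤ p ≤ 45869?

gcd(73332, 14409) = 9.
By Bézout, 14409·(2621) + 73332·(-515) = 9.
Particular solution: (7746, -1522).
General solution: p = 7746 + 8148t, q = -1522 - 1601t for integer t.
-2116 ≤ 7746 + 8148t ≤ 45869 gives t ∈ [-1, 4], which is 6 values.

6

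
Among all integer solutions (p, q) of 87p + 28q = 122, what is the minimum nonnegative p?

gcd(87, 28):
  87 = 3×28 + 3
  28 = 9×3 + 1
  3 = 3×1
so gcd(87, 28) = 1.
1 divides 122, so solutions exist.
Back-substitute for Bézout coefficients:
  1 = 28 - 9×3
  ... = 87×(-9) + 28×(28)
Scale by 122/1 = 122: (p₀, q₀) = (-1098, 3416).
General solution: p = -1098 + 28t, q = 3416 - 87t for integer t.
p ≥ 0: smallest is -1098 mod 28 = 22 (at t = 40), with q = -64.

22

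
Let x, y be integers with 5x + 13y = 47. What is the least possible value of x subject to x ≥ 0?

12

gcd(13, 5):
  13 = 2×5 + 3
  5 = 1×3 + 2
  3 = 1×2 + 1
  2 = 2×1
so gcd(13, 5) = 1.
1 divides 47, so solutions exist.
Back-substitute for Bézout coefficients:
  1 = 3 - 1×2
  ... = 5×(-5) + 13×(2)
Scale by 47/1 = 47: (x₀, y₀) = (-235, 94).
General solution: x = -235 + 13t, y = 94 - 5t for integer t.
x ≥ 0: smallest is -235 mod 13 = 12 (at t = 19), with y = -1.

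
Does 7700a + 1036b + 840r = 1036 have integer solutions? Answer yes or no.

gcd(7700, 1036):
  7700 = 7×1036 + 448
  1036 = 2×448 + 140
  448 = 3×140 + 28
  140 = 5×28
so gcd(7700, 1036) = 28.
gcd(28, 840) = 28.
28 divides 1036, so integer solutions exist.

yes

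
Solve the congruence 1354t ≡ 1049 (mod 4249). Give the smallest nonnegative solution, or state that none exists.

324

gcd(4249, 1354) = 1  (4249 = 3·1354 + 187, 1354 = 7·187 + 45, 187 = 4·45 + 7, 45 = 6·7 + 3, 7 = 2·3 + 1, 3 = 3·1).
1 divides 1049, so solutions exist.
Back-substituting, 1354·(-1227) + 4249·(391) = 1.
So 1354·(-1227) ≡ 1 (mod 4249); multiply by 1049: t ≡ -1287123 (mod 4249).
Smallest nonnegative: t = -1287123 mod 4249 = 324.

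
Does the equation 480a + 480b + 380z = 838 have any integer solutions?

gcd(480, 480) = 480  (480 = 1·480).
gcd(480, 380) = 20.
20 does not divide 838 (remainder 18), so no integer solutions.

no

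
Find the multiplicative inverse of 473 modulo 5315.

427

gcd(5315, 473):
  5315 = 11*473 + 112
  473 = 4*112 + 25
  112 = 4*25 + 12
  25 = 2*12 + 1
  12 = 12*1
so gcd(5315, 473) = 1.
Back-substitute for Bézout coefficients:
  1 = 25 - 2*12
  ... = 473*(427) + 5315*(-38)
So 473*427 ≡ 1 (mod 5315), and 427 mod 5315 = 427.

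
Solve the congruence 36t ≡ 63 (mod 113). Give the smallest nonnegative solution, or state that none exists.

30

gcd(113, 36) = 1.
1 divides 63, so solutions exist.
By Bézout, 36×(22) + 113×(-7) = 1.
So 36×(22) ≡ 1 (mod 113); multiply by 63: t ≡ 1386 (mod 113).
Smallest nonnegative: t = 1386 mod 113 = 30.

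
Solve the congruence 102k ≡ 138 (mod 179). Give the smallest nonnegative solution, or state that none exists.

54

gcd(179, 102) = 1.
1 divides 138, so solutions exist.
By Bézout, 102·(86) + 179·(-49) = 1.
So 102·(86) ≡ 1 (mod 179); multiply by 138: k ≡ 11868 (mod 179).
Smallest nonnegative: k = 11868 mod 179 = 54.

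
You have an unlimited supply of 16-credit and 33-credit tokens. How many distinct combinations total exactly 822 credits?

2

Need nonnegative integers with 16j + 33k = 822.
gcd(16, 33) = 1, and 16·(-2) + 33·(1) = 1.
So (j₀, k₀) = (-1644, 822); general j = -1644 + 33t, k = 822 - 16t.
j ≥ 0 ⇒ t ≥ 50; k ≥ 0 ⇒ t ≤ 51. That's 2 values of t.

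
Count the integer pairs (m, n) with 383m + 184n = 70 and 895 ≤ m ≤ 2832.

gcd(383, 184):
  383 = 2·184 + 15
  184 = 12·15 + 4
  15 = 3·4 + 3
  4 = 1·3 + 1
  3 = 3·1
so gcd(383, 184) = 1.
Back-substitute for Bézout coefficients:
  1 = 4 - 1·3
  ... = 383·(-49) + 184·(102)
Scale by 70: particular solution (-3430, 7140); reduce m mod 184: (66, -137).
General solution: m = 66 + 184t, n = -137 - 383t for integer t.
895 ≤ 66 + 184t ≤ 2832 gives t ∈ [5, 15], which is 11 values.

11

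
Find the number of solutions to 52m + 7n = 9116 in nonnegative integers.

25

gcd(52, 7) = 1  (52 = 7*7 + 3, 7 = 2*3 + 1, 3 = 3*1).
Back-substituting, 52*(-2) + 7*(15) = 1.
Scale by 9116: one solution is (-18232, 136740). Reduce m mod 7: (3, 1280).
General: m = 3 + 7t, n = 1280 - 52t.
m ≥ 0 ⇒ t ≥ 0; n ≥ 0 ⇒ t ≤ 24. So t ∈ [0, 24]: 25 solutions.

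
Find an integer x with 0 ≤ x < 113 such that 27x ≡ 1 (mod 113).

gcd(113, 27) = 1.
By Bézout, 27*(-46) + 113*(11) = 1.
So 27*-46 ≡ 1 (mod 113), and -46 mod 113 = 67.

67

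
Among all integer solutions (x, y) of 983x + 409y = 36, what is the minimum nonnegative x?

201

gcd(983, 409) = 1  (983 = 2·409 + 165, 409 = 2·165 + 79, 165 = 2·79 + 7, 79 = 11·7 + 2, 7 = 3·2 + 1, 2 = 2·1).
1 divides 36, so solutions exist.
Back-substituting, 983·(176) + 409·(-423) = 1.
Scale by 36/1 = 36: (x₀, y₀) = (6336, -15228).
General solution: x = 6336 + 409t, y = -15228 - 983t for integer t.
x ≥ 0: smallest is 6336 mod 409 = 201 (at t = -15), with y = -483.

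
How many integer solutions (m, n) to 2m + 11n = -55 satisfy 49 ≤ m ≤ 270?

20

gcd(11, 2):
  11 = 5*2 + 1
  2 = 2*1
so gcd(11, 2) = 1.
Back-substitute for Bézout coefficients:
  1 = 11 - 5*2
  ... = 2*(-5) + 11*(1)
Scale by -55: particular solution (275, -55); reduce m mod 11: (0, -5).
General solution: m = 0 + 11t, n = -5 - 2t for integer t.
49 ≤ 0 + 11t ≤ 270 gives t ∈ [5, 24], which is 20 values.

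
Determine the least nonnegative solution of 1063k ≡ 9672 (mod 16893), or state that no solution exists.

gcd(16893, 1063) = 1  (16893 = 15×1063 + 948, 1063 = 1×948 + 115, 948 = 8×115 + 28, 115 = 4×28 + 3, 28 = 9×3 + 1, 3 = 3×1).
1 divides 9672, so solutions exist.
Back-substituting, 1063×(-5435) + 16893×(342) = 1.
So 1063×(-5435) ≡ 1 (mod 16893); multiply by 9672: k ≡ -52567320 (mod 16893).
Smallest nonnegative: k = -52567320 mod 16893 = 3696.

3696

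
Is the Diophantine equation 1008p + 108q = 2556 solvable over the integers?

yes

gcd(1008, 108) = 36.
36 divides 2556, so integer solutions exist.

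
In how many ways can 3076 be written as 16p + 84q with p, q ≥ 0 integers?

gcd(84, 16) = 4.
By Bézout, 16·(-5) + 84·(1) = 4.
One solution: (19, 33).
General: p = 19 + 21t, q = 33 - 4t.
p ≥ 0 ⇒ t ≥ 0; q ≥ 0 ⇒ t ≤ 8. So t ∈ [0, 8]: 9 solutions.

9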